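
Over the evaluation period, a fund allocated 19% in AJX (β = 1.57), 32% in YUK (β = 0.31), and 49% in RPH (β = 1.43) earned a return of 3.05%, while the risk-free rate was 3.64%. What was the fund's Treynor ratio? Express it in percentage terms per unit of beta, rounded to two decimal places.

β_P = 0.19×1.57 + 0.32×0.31 + 0.49×1.43 = 1.0982
Treynor = (R_P − R_f) / β_P = (3.05% − 3.64%) / 1.0982 = -0.59% / 1.0982 = -0.54%

-0.54%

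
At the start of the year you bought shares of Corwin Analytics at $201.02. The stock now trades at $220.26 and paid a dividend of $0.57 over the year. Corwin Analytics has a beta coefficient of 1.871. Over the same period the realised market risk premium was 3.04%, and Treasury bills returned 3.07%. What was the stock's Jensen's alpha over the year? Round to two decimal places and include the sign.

Realised HPR = (P1 + D1 − P0) / P0 = (220.26 + 0.57 − 201.02) / 201.02 = 19.81 / 201.02 = 9.8547%
CAPM required = R_f + β·MRP = 3.07% + 1.871 × 3.04% = 8.75784%
α = realised − required = 9.8547% − 8.75784% = +1.10%

+1.10%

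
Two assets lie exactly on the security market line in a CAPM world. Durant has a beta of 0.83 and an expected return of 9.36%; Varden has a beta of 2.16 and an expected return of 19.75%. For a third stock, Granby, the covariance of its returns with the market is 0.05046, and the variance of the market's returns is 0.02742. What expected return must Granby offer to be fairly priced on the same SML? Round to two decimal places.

17.25%

MRP = (19.75% − 9.36%) / (2.16 − 0.83) = 7.8120%
R_f = 9.36% − 0.83 × 7.8120% = 2.8760%
β_Granby = Cov / Var(R_m) = 0.05046 / 0.02742 = 1.8403
E(R_Granby) = R_f + β × MRP = 2.8760% + 1.8403 × 7.8120% = 17.25%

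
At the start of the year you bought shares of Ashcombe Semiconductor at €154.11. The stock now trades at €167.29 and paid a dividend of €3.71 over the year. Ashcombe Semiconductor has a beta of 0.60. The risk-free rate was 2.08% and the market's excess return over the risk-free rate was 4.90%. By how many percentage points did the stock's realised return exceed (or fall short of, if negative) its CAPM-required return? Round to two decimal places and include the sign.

+5.94%

Realised HPR = (P1 + D1 − P0) / P0 = (167.29 + 3.71 − 154.11) / 154.11 = 16.89 / 154.11 = 10.9597%
CAPM required = R_f + β·MRP = 2.08% + 0.60 × 4.90% = 5.0200%
α = realised − required = 10.9597% − 5.0200% = +5.94%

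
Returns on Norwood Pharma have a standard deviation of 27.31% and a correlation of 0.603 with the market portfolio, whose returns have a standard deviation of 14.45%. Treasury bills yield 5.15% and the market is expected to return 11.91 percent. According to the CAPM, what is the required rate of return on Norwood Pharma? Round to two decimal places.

12.85%

β = ρ × σ_i / σ_m = 0.603 × 27.31% / 14.45% = 1.1396
MRP = 11.91% − 5.15% = 6.76%
E(R) = 5.15% + 1.1396 × 6.76% = 12.85%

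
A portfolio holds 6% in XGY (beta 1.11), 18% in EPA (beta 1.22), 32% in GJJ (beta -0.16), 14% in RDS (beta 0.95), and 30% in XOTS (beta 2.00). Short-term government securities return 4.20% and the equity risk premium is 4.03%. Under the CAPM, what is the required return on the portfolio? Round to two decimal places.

8.10%

β_P = Σ w_i β_i = 0.06×1.11 + 0.18×1.22 + 0.32×-0.16 + 0.14×0.95 + 0.30×2.00 = 0.9680
E(R_P) = R_f + β_P × MRP = 4.20% + 0.9680 × 4.03% = 8.10%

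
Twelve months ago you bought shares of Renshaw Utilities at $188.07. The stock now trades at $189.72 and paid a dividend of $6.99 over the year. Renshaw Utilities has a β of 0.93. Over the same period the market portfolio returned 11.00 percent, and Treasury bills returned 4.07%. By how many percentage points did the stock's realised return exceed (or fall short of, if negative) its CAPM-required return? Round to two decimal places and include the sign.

Realised HPR = (P1 + D1 − P0) / P0 = (189.72 + 6.99 − 188.07) / 188.07 = 8.64 / 188.07 = 4.5940%
MRP = 11.00% − 4.07% = 6.93%
CAPM required = R_f + β·MRP = 4.07% + 0.93 × 6.93% = 10.5149%
α = realised − required = 4.5940% − 10.5149% = -5.92%

-5.92%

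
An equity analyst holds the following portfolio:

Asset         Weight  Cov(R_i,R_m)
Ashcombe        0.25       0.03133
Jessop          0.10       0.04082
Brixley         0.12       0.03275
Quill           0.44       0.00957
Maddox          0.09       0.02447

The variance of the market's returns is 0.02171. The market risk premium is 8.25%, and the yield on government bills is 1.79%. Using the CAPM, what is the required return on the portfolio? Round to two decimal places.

10.25%

β_Ashcombe = 0.03133 / 0.02171 = 1.4431
β_Jessop = 0.04082 / 0.02171 = 1.8802
β_Brixley = 0.03275 / 0.02171 = 1.5085
β_Quill = 0.00957 / 0.02171 = 0.4408
β_Maddox = 0.02447 / 0.02171 = 1.1271
β_P = Σ w_i β_i = 0.25×1.4431 + 0.10×1.8802 + 0.12×1.5085 + 0.44×0.4408 + 0.09×1.1271 = 1.0252
E(R_P) = R_f + β_P × MRP = 1.79% + 1.0252 × 8.25% = 10.25%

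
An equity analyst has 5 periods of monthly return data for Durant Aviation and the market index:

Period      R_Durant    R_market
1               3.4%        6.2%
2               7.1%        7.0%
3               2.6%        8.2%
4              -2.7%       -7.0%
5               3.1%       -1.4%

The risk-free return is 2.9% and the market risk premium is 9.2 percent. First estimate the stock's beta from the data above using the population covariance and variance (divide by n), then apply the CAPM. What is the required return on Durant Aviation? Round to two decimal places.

6.73%

Mean R_i = (3.4 + 7.1 + 2.6 − 2.7 + 3.1) / 5 = 2.7000%
Mean R_m = (6.2 + 7.0 + 8.2 − 7.0 − 1.4) / 5 = 2.6000%
Σ(R_i − R̄_i)(R_m − R̄_m) = 71.5600  ⇒  Cov = 71.5600 / 5 = 14.3120
Σ(R_m − R̄_m)² = 171.8400  ⇒  Var(R_m) = 171.8400 / 5 = 34.3680
β = Cov / Var(R_m) = 14.3120 / 34.3680 = 0.4164
E(R) = R_f + β × MRP = 2.9% + 0.4164 × 9.2% = 6.73%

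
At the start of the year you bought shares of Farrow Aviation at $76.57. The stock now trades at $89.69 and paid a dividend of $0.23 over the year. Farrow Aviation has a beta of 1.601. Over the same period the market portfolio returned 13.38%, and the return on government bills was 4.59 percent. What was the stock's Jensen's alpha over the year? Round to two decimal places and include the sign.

Realised HPR = (P1 + D1 − P0) / P0 = (89.69 + 0.23 − 76.57) / 76.57 = 13.35 / 76.57 = 17.4350%
MRP = 13.38% − 4.59% = 8.79%
CAPM required = R_f + β·MRP = 4.59% + 1.601 × 8.79% = 18.66279%
α = realised − required = 17.4350% − 18.66279% = -1.23%

-1.23%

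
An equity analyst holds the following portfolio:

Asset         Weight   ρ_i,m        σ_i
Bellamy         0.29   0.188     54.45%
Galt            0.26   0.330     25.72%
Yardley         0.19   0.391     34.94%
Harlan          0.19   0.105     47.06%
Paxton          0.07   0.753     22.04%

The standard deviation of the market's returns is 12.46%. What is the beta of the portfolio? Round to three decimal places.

0.792

β_Bellamy = 0.188 × 54.45% / 12.46% = 0.8216
β_Galt = 0.330 × 25.72% / 12.46% = 0.6812
β_Yardley = 0.391 × 34.94% / 12.46% = 1.0964
β_Harlan = 0.105 × 47.06% / 12.46% = 0.3966
β_Paxton = 0.753 × 22.04% / 12.46% = 1.3320
β_P = Σ w_i β_i = 0.29×0.8216 + 0.26×0.6812 + 0.19×1.0964 + 0.19×0.3966 + 0.07×1.3320 = 0.7923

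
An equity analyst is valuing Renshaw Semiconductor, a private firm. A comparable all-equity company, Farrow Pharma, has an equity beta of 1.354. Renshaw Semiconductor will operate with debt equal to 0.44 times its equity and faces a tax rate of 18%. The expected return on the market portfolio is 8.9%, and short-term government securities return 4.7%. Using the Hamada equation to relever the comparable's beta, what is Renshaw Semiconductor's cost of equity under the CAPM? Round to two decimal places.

12.44%

β_L = β_U × [1 + (1 − t)(D/E)] = 1.354 × [1 + (1 − 0.18) × 0.44]
    = 1.354 × [1 + 0.82 × 0.44] = 1.354 × 1.3608 = 1.8425
MRP = 8.9% − 4.7% = 4.20%
E(R) = R_f + β_L × MRP = 4.7% + 1.8425 × 4.2% = 12.44%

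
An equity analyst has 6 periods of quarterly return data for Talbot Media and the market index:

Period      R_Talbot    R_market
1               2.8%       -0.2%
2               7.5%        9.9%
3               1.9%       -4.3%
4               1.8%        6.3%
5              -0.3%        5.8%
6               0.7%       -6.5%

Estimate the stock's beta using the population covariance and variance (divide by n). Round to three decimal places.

0.208

Mean R_i = (2.8 + 7.5 + 1.9 + 1.8 − 0.3 + 0.7) / 6 = 2.4000%
Mean R_m = (-0.2 + 9.9 − 4.3 + 6.3 + 5.8 − 6.5) / 6 = 1.8333%
Σ(R_i − R̄_i)(R_m − R̄_m) = 44.1700  ⇒  Cov = 44.1700 / 6 = 7.3617
Σ(R_m − R̄_m)² = 211.9533  ⇒  Var(R_m) = 211.9533 / 6 = 35.3256
β = Cov / Var(R_m) = 7.3617 / 35.3256 = 0.2084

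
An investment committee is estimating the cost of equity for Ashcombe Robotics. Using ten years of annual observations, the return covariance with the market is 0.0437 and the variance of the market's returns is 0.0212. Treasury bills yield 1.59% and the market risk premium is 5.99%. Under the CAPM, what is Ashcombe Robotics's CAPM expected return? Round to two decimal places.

13.94%

β = Cov(R_i, R_m) / Var(R_m) = 0.0437 / 0.0212 = 2.0613
E(R) = R_f + β × MRP = 1.59% + 2.0613 × 5.99% = 13.94%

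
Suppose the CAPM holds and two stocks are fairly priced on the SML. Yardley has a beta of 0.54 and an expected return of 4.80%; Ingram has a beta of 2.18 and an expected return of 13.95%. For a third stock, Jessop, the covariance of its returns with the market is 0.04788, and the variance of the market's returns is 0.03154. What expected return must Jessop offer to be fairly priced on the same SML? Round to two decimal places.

MRP = (13.95% − 4.80%) / (2.18 − 0.54) = 5.5793%
R_f = 4.80% − 0.54 × 5.5793% = 1.7872%
β_Jessop = Cov / Var(R_m) = 0.04788 / 0.03154 = 1.5181
E(R_Jessop) = R_f + β × MRP = 1.7872% + 1.5181 × 5.5793% = 10.26%

10.26%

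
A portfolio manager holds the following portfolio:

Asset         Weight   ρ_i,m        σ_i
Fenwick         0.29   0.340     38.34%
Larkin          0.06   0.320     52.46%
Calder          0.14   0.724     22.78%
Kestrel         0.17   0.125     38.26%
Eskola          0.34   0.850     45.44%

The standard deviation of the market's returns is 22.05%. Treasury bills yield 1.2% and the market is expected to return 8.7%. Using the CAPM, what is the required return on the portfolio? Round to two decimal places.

8.36%

β_Fenwick = 0.340 × 38.34% / 22.05% = 0.5912
β_Larkin = 0.320 × 52.46% / 22.05% = 0.7613
β_Calder = 0.724 × 22.78% / 22.05% = 0.7480
β_Kestrel = 0.125 × 38.26% / 22.05% = 0.2169
β_Eskola = 0.850 × 45.44% / 22.05% = 1.7517
β_P = Σ w_i β_i = 0.29×0.5912 + 0.06×0.7613 + 0.14×0.7480 + 0.17×0.2169 + 0.34×1.7517 = 0.9543
MRP = 8.7% − 1.2% = 7.50%
E(R_P) = R_f + β_P × MRP = 1.2% + 0.9543 × 7.5% = 8.36%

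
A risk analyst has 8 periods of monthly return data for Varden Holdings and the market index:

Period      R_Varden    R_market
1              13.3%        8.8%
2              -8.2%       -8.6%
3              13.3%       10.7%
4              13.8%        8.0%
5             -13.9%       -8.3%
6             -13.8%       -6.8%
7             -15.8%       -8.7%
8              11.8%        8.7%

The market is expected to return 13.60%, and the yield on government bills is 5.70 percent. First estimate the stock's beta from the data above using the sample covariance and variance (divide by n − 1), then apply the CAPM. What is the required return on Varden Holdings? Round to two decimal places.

17.52%

Mean R_i = (13.3 − 8.2 + 13.3 + 13.8 − 13.9 − 13.8 − 15.8 + 11.8) / 8 = 0.0625%
Mean R_m = (8.8 − 8.6 + 10.7 + 8.0 − 8.3 − 6.8 − 8.7 + 8.7) / 8 = 0.4750%
Σ(R_i − R̄_i)(R_m − R̄_m) = 889.3625  ⇒  Cov = 889.3625 / 7 = 127.0518
Σ(R_m − R̄_m)² = 594.5950  ⇒  Var(R_m) = 594.5950 / 7 = 84.9421
β = Cov / Var(R_m) = 127.0518 / 84.9421 = 1.4957
MRP = 13.60% − 5.70% = 7.90%
E(R) = R_f + β × MRP = 5.70% + 1.4957 × 7.90% = 17.52%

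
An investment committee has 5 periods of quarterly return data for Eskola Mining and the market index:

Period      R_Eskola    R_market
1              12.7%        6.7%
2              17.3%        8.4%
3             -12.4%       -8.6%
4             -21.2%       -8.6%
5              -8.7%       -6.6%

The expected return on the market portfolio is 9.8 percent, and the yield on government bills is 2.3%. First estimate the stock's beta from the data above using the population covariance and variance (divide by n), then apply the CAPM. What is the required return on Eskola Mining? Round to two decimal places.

16.58%

Mean R_i = (12.7 + 17.3 − 12.4 − 21.2 − 8.7) / 5 = -2.4600%
Mean R_m = (6.7 + 8.4 − 8.6 − 8.6 − 6.6) / 5 = -1.7400%
Σ(R_i − R̄_i)(R_m − R̄_m) = 555.3880  ⇒  Cov = 555.3880 / 5 = 111.0776
Σ(R_m − R̄_m)² = 291.7920  ⇒  Var(R_m) = 291.7920 / 5 = 58.3584
β = Cov / Var(R_m) = 111.0776 / 58.3584 = 1.9034
MRP = 9.8% − 2.3% = 7.50%
E(R) = R_f + β × MRP = 2.3% + 1.9034 × 7.5% = 16.58%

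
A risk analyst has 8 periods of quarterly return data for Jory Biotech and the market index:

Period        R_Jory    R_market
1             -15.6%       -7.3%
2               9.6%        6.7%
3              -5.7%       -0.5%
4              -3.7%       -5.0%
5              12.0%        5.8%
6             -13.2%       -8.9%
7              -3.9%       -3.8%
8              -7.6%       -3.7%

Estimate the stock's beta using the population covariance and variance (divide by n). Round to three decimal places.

Mean R_i = (-15.6 + 9.6 − 5.7 − 3.7 + 12.0 − 13.2 − 3.9 − 7.6) / 8 = -3.5125%
Mean R_m = (-7.3 + 6.7 − 0.5 − 5.0 + 5.8 − 8.9 − 3.8 − 3.7) / 8 = -2.0875%
Σ(R_i − R̄_i)(R_m − R̄_m) = 370.9113  ⇒  Cov = 370.9113 / 8 = 46.3639
Σ(R_m − R̄_m)² = 229.5488  ⇒  Var(R_m) = 229.5488 / 8 = 28.6936
β = Cov / Var(R_m) = 46.3639 / 28.6936 = 1.6158

1.616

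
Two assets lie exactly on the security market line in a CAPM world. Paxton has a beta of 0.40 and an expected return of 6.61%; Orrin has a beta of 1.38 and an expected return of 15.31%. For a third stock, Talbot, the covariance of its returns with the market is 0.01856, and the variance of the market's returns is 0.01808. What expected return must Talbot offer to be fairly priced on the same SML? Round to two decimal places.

MRP = (15.31% − 6.61%) / (1.38 − 0.40) = 8.8776%
R_f = 6.61% − 0.40 × 8.8776% = 3.0590%
β_Talbot = Cov / Var(R_m) = 0.01856 / 0.01808 = 1.0265
E(R_Talbot) = R_f + β × MRP = 3.0590% + 1.0265 × 8.8776% = 12.17%

12.17%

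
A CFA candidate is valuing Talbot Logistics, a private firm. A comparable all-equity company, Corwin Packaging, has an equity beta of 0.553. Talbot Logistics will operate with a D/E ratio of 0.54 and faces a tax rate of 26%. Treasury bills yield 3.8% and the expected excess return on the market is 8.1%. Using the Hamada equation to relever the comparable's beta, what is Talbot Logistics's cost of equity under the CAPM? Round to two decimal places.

β_L = β_U × [1 + (1 − t)(D/E)] = 0.553 × [1 + (1 − 0.26) × 0.54]
    = 0.553 × [1 + 0.74 × 0.54] = 0.553 × 1.3996 = 0.7740
E(R) = R_f + β_L × MRP = 3.8% + 0.7740 × 8.1% = 10.07%

10.07%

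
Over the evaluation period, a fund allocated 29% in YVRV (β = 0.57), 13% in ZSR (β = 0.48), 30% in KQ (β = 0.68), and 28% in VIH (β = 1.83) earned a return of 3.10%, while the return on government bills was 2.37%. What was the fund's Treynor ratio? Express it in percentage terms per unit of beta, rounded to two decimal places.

β_P = 0.29×0.57 + 0.13×0.48 + 0.30×0.68 + 0.28×1.83 = 0.9441
Treynor = (R_P − R_f) / β_P = (3.10% − 2.37%) / 0.9441 = 0.73% / 0.9441 = 0.77%

0.77%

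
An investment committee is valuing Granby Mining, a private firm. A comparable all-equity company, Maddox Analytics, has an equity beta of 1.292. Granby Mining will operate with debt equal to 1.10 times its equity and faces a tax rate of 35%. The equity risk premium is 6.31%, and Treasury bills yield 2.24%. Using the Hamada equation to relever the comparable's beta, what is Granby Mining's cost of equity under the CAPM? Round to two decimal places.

16.22%

β_L = β_U × [1 + (1 − t)(D/E)] = 1.292 × [1 + (1 − 0.35) × 1.10]
    = 1.292 × [1 + 0.65 × 1.10] = 1.292 × 1.7150 = 2.2158
E(R) = R_f + β_L × MRP = 2.24% + 2.2158 × 6.31% = 16.22%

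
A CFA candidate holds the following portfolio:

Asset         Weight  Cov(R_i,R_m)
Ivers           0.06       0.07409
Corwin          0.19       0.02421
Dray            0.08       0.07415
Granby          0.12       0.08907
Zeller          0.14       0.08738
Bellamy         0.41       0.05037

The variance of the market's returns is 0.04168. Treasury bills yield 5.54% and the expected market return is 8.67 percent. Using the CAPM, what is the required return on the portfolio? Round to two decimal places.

9.94%

β_Ivers = 0.07409 / 0.04168 = 1.7776
β_Corwin = 0.02421 / 0.04168 = 0.5809
β_Dray = 0.07415 / 0.04168 = 1.7790
β_Granby = 0.08907 / 0.04168 = 2.1370
β_Zeller = 0.08738 / 0.04168 = 2.0964
β_Bellamy = 0.05037 / 0.04168 = 1.2085
β_P = Σ w_i β_i = 0.06×1.7776 + 0.19×0.5809 + 0.08×1.7790 + 0.12×2.1370 + 0.14×2.0964 + 0.41×1.2085 = 1.4048
MRP = 8.67% − 5.54% = 3.13%
E(R_P) = R_f + β_P × MRP = 5.54% + 1.4048 × 3.13% = 9.94%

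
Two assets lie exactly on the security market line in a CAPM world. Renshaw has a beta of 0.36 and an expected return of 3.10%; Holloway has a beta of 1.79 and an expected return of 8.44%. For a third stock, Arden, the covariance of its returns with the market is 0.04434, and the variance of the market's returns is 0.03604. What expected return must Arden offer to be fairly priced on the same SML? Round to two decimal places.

6.35%

MRP = (8.44% − 3.10%) / (1.79 − 0.36) = 3.7343%
R_f = 3.10% − 0.36 × 3.7343% = 1.7557%
β_Arden = Cov / Var(R_m) = 0.04434 / 0.03604 = 1.2303
E(R_Arden) = R_f + β × MRP = 1.7557% + 1.2303 × 3.7343% = 6.35%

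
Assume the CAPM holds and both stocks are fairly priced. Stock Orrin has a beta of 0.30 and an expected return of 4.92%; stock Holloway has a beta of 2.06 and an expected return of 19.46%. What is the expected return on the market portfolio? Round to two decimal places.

Both satisfy E(R) = R_f + β·MRP, so the slope of the SML is
MRP = (19.46% − 4.92%) / (2.06 − 0.30) = 14.54% / 1.76 = 8.2614%
R_f = E(R_Orrin) − β_Orrin·MRP = 4.92% − 0.30 × 8.2614% = 2.4416%
E(R_m) = R_f + MRP = 2.4416% + 8.2614% = 10.70%

10.70%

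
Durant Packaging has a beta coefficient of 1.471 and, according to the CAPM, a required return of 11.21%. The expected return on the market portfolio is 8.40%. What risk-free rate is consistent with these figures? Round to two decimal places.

E(R) = R_f + β(E(R_m) − R_f) = R_f(1 − β) + β·E(R_m)
11.21% = R_f × (1 − 1.471) + 1.471 × 8.40%
11.21% = R_f × -0.471 + 12.35640%
R_f = (11.21% − 12.35640%) / -0.471 = 2.43%

2.43%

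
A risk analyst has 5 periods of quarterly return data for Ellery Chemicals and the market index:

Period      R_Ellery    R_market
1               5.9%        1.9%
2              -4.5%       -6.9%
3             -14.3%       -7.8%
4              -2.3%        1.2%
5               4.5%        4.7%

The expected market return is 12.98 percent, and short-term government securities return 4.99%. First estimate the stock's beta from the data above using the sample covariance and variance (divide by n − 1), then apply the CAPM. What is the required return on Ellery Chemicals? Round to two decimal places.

14.97%

Mean R_i = (5.9 − 4.5 − 14.3 − 2.3 + 4.5) / 5 = -2.1400%
Mean R_m = (1.9 − 6.9 − 7.8 + 1.2 + 4.7) / 5 = -1.3800%
Σ(R_i − R̄_i)(R_m − R̄_m) = 157.4240  ⇒  Cov = 157.4240 / 4 = 39.3560
Σ(R_m − R̄_m)² = 126.0680  ⇒  Var(R_m) = 126.0680 / 4 = 31.5170
β = Cov / Var(R_m) = 39.3560 / 31.5170 = 1.2487
MRP = 12.98% − 4.99% = 7.99%
E(R) = R_f + β × MRP = 4.99% + 1.2487 × 7.99% = 14.97%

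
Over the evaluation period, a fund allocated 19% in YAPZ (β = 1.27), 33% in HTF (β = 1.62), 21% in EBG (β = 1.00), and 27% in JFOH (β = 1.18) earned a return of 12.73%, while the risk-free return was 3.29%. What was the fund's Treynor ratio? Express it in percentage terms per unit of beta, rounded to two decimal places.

7.24%

β_P = 0.19×1.27 + 0.33×1.62 + 0.21×1.00 + 0.27×1.18 = 1.3045
Treynor = (R_P − R_f) / β_P = (12.73% − 3.29%) / 1.3045 = 9.44% / 1.3045 = 7.24%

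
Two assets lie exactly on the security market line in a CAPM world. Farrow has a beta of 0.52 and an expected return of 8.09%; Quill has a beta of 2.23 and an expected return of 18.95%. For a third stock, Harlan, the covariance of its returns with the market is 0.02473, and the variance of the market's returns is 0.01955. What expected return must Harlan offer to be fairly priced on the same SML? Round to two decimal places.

12.82%

MRP = (18.95% − 8.09%) / (2.23 − 0.52) = 6.3509%
R_f = 8.09% − 0.52 × 6.3509% = 4.7875%
β_Harlan = Cov / Var(R_m) = 0.02473 / 0.01955 = 1.2650
E(R_Harlan) = R_f + β × MRP = 4.7875% + 1.2650 × 6.3509% = 12.82%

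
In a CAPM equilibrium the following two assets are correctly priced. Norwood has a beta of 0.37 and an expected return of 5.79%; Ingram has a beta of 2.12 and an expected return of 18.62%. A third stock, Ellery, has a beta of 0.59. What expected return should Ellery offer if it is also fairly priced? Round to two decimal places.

MRP (SML slope) = (18.62% − 5.79%) / (2.12 − 0.37) = 12.83% / 1.75 = 7.3314%
R_f (intercept) = 5.79% − 0.37 × 7.3314% = 3.0774%
E(R_Ellery) = R_f + β × MRP = 3.0774% + 0.59 × 7.3314% = 7.40%

7.40%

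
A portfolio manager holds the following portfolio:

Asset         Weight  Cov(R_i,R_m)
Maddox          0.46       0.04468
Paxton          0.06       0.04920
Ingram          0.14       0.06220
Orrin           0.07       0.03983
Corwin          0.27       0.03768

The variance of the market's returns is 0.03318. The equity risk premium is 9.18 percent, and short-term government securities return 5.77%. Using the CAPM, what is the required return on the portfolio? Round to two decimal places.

18.27%

β_Maddox = 0.04468 / 0.03318 = 1.3466
β_Paxton = 0.04920 / 0.03318 = 1.4828
β_Ingram = 0.06220 / 0.03318 = 1.8746
β_Orrin = 0.03983 / 0.03318 = 1.2004
β_Corwin = 0.03768 / 0.03318 = 1.1356
β_P = Σ w_i β_i = 0.46×1.3466 + 0.06×1.4828 + 0.14×1.8746 + 0.07×1.2004 + 0.27×1.1356 = 1.3615
E(R_P) = R_f + β_P × MRP = 5.77% + 1.3615 × 9.18% = 18.27%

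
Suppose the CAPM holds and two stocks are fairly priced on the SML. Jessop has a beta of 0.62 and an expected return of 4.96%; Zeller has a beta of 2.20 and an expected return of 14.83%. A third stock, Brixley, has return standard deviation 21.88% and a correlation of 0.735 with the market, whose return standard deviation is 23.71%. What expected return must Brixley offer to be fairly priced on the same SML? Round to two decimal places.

5.32%

MRP = (14.83% − 4.96%) / (2.20 − 0.62) = 6.2468%
R_f = 4.96% − 0.62 × 6.2468% = 1.0870%
β_Brixley = ρ·σ_i/σ_m = 0.735 × 21.88 / 23.71 = 0.6783
E(R_Brixley) = R_f + β × MRP = 1.0870% + 0.6783 × 6.2468% = 5.32%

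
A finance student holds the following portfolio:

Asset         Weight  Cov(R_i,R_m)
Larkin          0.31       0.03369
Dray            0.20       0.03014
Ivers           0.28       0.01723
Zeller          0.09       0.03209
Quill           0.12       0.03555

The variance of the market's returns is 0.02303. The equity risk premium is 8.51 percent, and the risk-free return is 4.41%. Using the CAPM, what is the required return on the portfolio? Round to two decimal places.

14.92%

β_Larkin = 0.03369 / 0.02303 = 1.4629
β_Dray = 0.03014 / 0.02303 = 1.3087
β_Ivers = 0.01723 / 0.02303 = 0.7482
β_Zeller = 0.03209 / 0.02303 = 1.3934
β_Quill = 0.03555 / 0.02303 = 1.5436
β_P = Σ w_i β_i = 0.31×1.4629 + 0.20×1.3087 + 0.28×0.7482 + 0.09×1.3934 + 0.12×1.5436 = 1.2354
E(R_P) = R_f + β_P × MRP = 4.41% + 1.2354 × 8.51% = 14.92%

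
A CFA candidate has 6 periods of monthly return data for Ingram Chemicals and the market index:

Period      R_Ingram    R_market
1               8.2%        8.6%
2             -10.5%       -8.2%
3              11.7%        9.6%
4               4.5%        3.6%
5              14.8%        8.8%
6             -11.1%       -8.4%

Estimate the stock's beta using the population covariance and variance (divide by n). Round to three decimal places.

Mean R_i = (8.2 − 10.5 + 11.7 + 4.5 + 14.8 − 11.1) / 6 = 2.9333%
Mean R_m = (8.6 − 8.2 + 9.6 + 3.6 + 8.8 − 8.4) / 6 = 2.3333%
Σ(R_i − R̄_i)(R_m − R̄_m) = 467.5533  ⇒  Cov = 467.5533 / 6 = 77.9256
Σ(R_m − R̄_m)² = 361.6533  ⇒  Var(R_m) = 361.6533 / 6 = 60.2756
β = Cov / Var(R_m) = 77.9256 / 60.2756 = 1.2928

1.293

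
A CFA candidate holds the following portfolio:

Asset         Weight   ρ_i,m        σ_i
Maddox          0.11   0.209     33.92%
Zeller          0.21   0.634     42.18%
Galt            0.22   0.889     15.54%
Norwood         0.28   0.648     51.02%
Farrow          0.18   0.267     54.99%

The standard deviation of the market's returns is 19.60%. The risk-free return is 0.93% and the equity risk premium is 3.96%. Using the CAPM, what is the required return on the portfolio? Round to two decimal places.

β_Maddox = 0.209 × 33.92% / 19.60% = 0.3617
β_Zeller = 0.634 × 42.18% / 19.60% = 1.3644
β_Galt = 0.889 × 15.54% / 19.60% = 0.7049
β_Norwood = 0.648 × 51.02% / 19.60% = 1.6868
β_Farrow = 0.267 × 54.99% / 19.60% = 0.7491
β_P = Σ w_i β_i = 0.11×0.3617 + 0.21×1.3644 + 0.22×0.7049 + 0.28×1.6868 + 0.18×0.7491 = 1.0885
E(R_P) = R_f + β_P × MRP = 0.93% + 1.0885 × 3.96% = 5.24%

5.24%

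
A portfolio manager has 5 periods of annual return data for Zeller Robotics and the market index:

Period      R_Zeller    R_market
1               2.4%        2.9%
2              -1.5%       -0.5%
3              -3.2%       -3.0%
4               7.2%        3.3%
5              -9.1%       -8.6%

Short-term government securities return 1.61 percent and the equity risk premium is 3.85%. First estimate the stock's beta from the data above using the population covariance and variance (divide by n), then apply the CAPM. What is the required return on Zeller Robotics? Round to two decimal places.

Mean R_i = (2.4 − 1.5 − 3.2 + 7.2 − 9.1) / 5 = -0.8400%
Mean R_m = (2.9 − 0.5 − 3.0 + 3.3 − 8.6) / 5 = -1.1800%
Σ(R_i − R̄_i)(R_m − R̄_m) = 114.3740  ⇒  Cov = 114.3740 / 5 = 22.8748
Σ(R_m − R̄_m)² = 95.5480  ⇒  Var(R_m) = 95.5480 / 5 = 19.1096
β = Cov / Var(R_m) = 22.8748 / 19.1096 = 1.1970
E(R) = R_f + β × MRP = 1.61% + 1.1970 × 3.85% = 6.22%

6.22%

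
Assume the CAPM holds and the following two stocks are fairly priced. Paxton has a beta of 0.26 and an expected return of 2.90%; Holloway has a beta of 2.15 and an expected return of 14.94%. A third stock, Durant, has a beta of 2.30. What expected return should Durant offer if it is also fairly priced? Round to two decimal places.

15.90%

MRP (SML slope) = (14.94% − 2.90%) / (2.15 − 0.26) = 12.04% / 1.89 = 6.3704%
R_f (intercept) = 2.90% − 0.26 × 6.3704% = 1.2437%
E(R_Durant) = R_f + β × MRP = 1.2437% + 2.30 × 6.3704% = 15.90%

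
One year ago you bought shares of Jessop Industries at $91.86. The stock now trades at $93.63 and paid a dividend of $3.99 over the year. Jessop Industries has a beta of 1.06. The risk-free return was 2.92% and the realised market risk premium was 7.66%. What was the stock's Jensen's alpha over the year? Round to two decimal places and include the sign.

Realised HPR = (P1 + D1 − P0) / P0 = (93.63 + 3.99 − 91.86) / 91.86 = 5.76 / 91.86 = 6.2704%
CAPM required = R_f + β·MRP = 2.92% + 1.06 × 7.66% = 11.0396%
α = realised − required = 6.2704% − 11.0396% = -4.77%

-4.77%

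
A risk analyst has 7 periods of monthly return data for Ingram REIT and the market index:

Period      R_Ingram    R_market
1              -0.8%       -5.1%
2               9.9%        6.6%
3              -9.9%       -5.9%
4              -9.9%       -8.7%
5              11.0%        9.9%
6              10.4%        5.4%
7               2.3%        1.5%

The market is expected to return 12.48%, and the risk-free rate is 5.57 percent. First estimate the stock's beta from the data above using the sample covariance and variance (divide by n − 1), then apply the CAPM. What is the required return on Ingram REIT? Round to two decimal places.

14.01%

Mean R_i = (-0.8 + 9.9 − 9.9 − 9.9 + 11.0 + 10.4 + 2.3) / 7 = 1.8571%
Mean R_m = (-5.1 + 6.6 − 5.9 − 8.7 + 9.9 + 5.4 + 1.5) / 7 = 0.5286%
Σ(R_i − R̄_i)(R_m − R̄_m) = 375.5986  ⇒  Cov = 375.5986 / 6 = 62.5998
Σ(R_m − R̄_m)² = 307.5343  ⇒  Var(R_m) = 307.5343 / 6 = 51.2557
β = Cov / Var(R_m) = 62.5998 / 51.2557 = 1.2213
MRP = 12.48% − 5.57% = 6.91%
E(R) = R_f + β × MRP = 5.57% + 1.2213 × 6.91% = 14.01%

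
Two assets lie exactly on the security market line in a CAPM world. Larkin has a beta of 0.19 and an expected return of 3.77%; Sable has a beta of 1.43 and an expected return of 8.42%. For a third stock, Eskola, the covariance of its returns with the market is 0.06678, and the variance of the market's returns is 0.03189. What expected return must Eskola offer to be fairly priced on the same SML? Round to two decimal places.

MRP = (8.42% − 3.77%) / (1.43 − 0.19) = 3.7500%
R_f = 3.77% − 0.19 × 3.7500% = 3.0575%
β_Eskola = Cov / Var(R_m) = 0.06678 / 0.03189 = 2.0941
E(R_Eskola) = R_f + β × MRP = 3.0575% + 2.0941 × 3.7500% = 10.91%

10.91%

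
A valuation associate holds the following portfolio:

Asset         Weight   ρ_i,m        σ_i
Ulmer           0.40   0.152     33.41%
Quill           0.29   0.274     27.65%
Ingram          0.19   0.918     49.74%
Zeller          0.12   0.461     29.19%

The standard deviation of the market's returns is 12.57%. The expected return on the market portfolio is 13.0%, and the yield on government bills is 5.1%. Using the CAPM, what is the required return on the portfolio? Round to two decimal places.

β_Ulmer = 0.152 × 33.41% / 12.57% = 0.4040
β_Quill = 0.274 × 27.65% / 12.57% = 0.6027
β_Ingram = 0.918 × 49.74% / 12.57% = 3.6326
β_Zeller = 0.461 × 29.19% / 12.57% = 1.0705
β_P = Σ w_i β_i = 0.40×0.4040 + 0.29×0.6027 + 0.19×3.6326 + 0.12×1.0705 = 1.1550
MRP = 13.0% − 5.1% = 7.90%
E(R_P) = R_f + β_P × MRP = 5.1% + 1.1550 × 7.9% = 14.22%

14.22%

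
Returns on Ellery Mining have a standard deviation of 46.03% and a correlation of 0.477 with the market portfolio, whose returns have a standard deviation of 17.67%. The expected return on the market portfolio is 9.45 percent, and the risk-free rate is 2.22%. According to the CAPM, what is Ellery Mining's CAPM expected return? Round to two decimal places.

11.20%

β = ρ × σ_i / σ_m = 0.477 × 46.03% / 17.67% = 1.2426
MRP = 9.45% − 2.22% = 7.23%
E(R) = 2.22% + 1.2426 × 7.23% = 11.20%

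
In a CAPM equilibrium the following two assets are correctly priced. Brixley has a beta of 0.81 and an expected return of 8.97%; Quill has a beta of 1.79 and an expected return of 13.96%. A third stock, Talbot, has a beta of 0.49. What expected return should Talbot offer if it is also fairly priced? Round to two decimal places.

MRP (SML slope) = (13.96% − 8.97%) / (1.79 − 0.81) = 4.99% / 0.98 = 5.0918%
R_f (intercept) = 8.97% − 0.81 × 5.0918% = 4.8456%
E(R_Talbot) = R_f + β × MRP = 4.8456% + 0.49 × 5.0918% = 7.34%

7.34%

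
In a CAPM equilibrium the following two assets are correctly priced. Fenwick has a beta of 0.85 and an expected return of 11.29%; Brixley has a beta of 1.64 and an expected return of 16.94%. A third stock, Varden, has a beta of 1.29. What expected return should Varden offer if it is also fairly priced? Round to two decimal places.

14.44%

MRP (SML slope) = (16.94% − 11.29%) / (1.64 − 0.85) = 5.65% / 0.79 = 7.1519%
R_f (intercept) = 11.29% − 0.85 × 7.1519% = 5.2109%
E(R_Varden) = R_f + β × MRP = 5.2109% + 1.29 × 7.1519% = 14.44%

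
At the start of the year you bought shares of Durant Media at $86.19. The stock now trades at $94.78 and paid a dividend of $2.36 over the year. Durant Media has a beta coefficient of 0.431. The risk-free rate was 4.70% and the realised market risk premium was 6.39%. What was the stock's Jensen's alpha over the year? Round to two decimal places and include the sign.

+5.25%

Realised HPR = (P1 + D1 − P0) / P0 = (94.78 + 2.36 − 86.19) / 86.19 = 10.95 / 86.19 = 12.7045%
CAPM required = R_f + β·MRP = 4.70% + 0.431 × 6.39% = 7.45409%
α = realised − required = 12.7045% − 7.45409% = +5.25%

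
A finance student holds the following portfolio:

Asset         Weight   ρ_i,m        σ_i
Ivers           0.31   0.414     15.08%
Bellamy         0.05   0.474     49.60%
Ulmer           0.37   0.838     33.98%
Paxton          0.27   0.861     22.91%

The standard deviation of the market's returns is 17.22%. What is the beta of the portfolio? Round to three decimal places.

β_Ivers = 0.414 × 15.08% / 17.22% = 0.3626
β_Bellamy = 0.474 × 49.60% / 17.22% = 1.3653
β_Ulmer = 0.838 × 33.98% / 17.22% = 1.6536
β_Paxton = 0.861 × 22.91% / 17.22% = 1.1455
β_P = Σ w_i β_i = 0.31×0.3626 + 0.05×1.3653 + 0.37×1.6536 + 0.27×1.1455 = 1.1018

1.102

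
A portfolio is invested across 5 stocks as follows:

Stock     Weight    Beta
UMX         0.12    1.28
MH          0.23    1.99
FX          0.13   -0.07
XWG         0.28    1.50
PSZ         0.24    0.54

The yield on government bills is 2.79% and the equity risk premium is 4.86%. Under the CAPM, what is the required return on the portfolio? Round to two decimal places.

β_P = Σ w_i β_i = 0.12×1.28 + 0.23×1.99 + 0.13×-0.07 + 0.28×1.50 + 0.24×0.54 = 1.1518
E(R_P) = R_f + β_P × MRP = 2.79% + 1.1518 × 4.86% = 8.39%

8.39%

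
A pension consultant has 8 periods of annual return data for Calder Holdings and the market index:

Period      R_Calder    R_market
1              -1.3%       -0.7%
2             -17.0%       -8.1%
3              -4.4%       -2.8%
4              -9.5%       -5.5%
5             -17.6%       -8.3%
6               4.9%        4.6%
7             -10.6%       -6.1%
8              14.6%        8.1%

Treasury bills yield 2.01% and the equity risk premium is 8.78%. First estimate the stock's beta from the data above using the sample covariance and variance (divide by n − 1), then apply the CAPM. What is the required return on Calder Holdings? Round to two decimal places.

17.93%

Mean R_i = (-1.3 − 17.0 − 4.4 − 9.5 − 17.6 + 4.9 − 10.6 + 14.6) / 8 = -5.1125%
Mean R_m = (-0.7 − 8.1 − 2.8 − 5.5 − 8.3 + 4.6 − 6.1 + 8.1) / 8 = -2.3500%
Σ(R_i − R̄_i)(R_m − R̄_m) = 458.6050  ⇒  Cov = 458.6050 / 7 = 65.5150
Σ(R_m − R̄_m)² = 252.8800  ⇒  Var(R_m) = 252.8800 / 7 = 36.1257
β = Cov / Var(R_m) = 65.5150 / 36.1257 = 1.8135
E(R) = R_f + β × MRP = 2.01% + 1.8135 × 8.78% = 17.93%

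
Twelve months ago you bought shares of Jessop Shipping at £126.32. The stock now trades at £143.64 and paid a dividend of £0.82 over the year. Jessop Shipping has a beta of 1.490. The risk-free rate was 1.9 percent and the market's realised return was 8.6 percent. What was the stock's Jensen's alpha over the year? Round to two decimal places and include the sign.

+2.48%

Realised HPR = (P1 + D1 − P0) / P0 = (143.64 + 0.82 − 126.32) / 126.32 = 18.14 / 126.32 = 14.3604%
MRP = 8.6% − 1.9% = 6.70%
CAPM required = R_f + β·MRP = 1.9% + 1.490 × 6.7% = 11.8830%
α = realised − required = 14.3604% − 11.8830% = +2.48%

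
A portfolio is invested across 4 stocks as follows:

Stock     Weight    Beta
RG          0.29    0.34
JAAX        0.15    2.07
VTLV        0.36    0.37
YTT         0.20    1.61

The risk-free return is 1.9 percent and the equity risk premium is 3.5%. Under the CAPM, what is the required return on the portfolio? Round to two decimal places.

4.93%

β_P = Σ w_i β_i = 0.29×0.34 + 0.15×2.07 + 0.36×0.37 + 0.20×1.61 = 0.8643
E(R_P) = R_f + β_P × MRP = 1.9% + 0.8643 × 3.5% = 4.93%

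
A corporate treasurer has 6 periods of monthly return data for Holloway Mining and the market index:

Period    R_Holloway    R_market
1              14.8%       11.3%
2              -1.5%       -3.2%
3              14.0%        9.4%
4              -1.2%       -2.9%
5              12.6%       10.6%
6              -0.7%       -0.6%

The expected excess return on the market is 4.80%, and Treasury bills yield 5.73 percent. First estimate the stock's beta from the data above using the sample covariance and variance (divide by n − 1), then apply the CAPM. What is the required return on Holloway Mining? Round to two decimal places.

11.28%

Mean R_i = (14.8 − 1.5 + 14.0 − 1.2 + 12.6 − 0.7) / 6 = 6.3333%
Mean R_m = (11.3 − 3.2 + 9.4 − 2.9 + 10.6 − 0.6) / 6 = 4.1000%
Σ(R_i − R̄_i)(R_m − R̄_m) = 285.3000  ⇒  Cov = 285.3000 / 5 = 57.0600
Σ(R_m − R̄_m)² = 246.5600  ⇒  Var(R_m) = 246.5600 / 5 = 49.3120
β = Cov / Var(R_m) = 57.0600 / 49.3120 = 1.1571
E(R) = R_f + β × MRP = 5.73% + 1.1571 × 4.80% = 11.28%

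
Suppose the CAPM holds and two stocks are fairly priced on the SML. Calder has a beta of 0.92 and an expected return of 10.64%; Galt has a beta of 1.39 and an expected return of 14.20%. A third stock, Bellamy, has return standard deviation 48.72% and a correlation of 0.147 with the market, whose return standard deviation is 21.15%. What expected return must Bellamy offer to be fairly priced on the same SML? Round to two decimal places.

MRP = (14.20% − 10.64%) / (1.39 − 0.92) = 7.5745%
R_f = 10.64% − 0.92 × 7.5745% = 3.6715%
β_Bellamy = ρ·σ_i/σ_m = 0.147 × 48.72 / 21.15 = 0.3386
E(R_Bellamy) = R_f + β × MRP = 3.6715% + 0.3386 × 7.5745% = 6.24%

6.24%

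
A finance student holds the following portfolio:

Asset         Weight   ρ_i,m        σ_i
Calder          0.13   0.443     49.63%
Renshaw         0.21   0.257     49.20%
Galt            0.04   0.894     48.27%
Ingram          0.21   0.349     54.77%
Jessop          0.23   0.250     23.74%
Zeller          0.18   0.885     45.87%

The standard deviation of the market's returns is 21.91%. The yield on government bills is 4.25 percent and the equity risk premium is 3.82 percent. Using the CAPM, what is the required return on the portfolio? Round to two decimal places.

7.72%

β_Calder = 0.443 × 49.63% / 21.91% = 1.0035
β_Renshaw = 0.257 × 49.20% / 21.91% = 0.5771
β_Galt = 0.894 × 48.27% / 21.91% = 1.9696
β_Ingram = 0.349 × 54.77% / 21.91% = 0.8724
β_Jessop = 0.250 × 23.74% / 21.91% = 0.2709
β_Zeller = 0.885 × 45.87% / 21.91% = 1.8528
β_P = Σ w_i β_i = 0.13×1.0035 + 0.21×0.5771 + 0.04×1.9696 + 0.21×0.8724 + 0.23×0.2709 + 0.18×1.8528 = 0.9094
E(R_P) = R_f + β_P × MRP = 4.25% + 0.9094 × 3.82% = 7.72%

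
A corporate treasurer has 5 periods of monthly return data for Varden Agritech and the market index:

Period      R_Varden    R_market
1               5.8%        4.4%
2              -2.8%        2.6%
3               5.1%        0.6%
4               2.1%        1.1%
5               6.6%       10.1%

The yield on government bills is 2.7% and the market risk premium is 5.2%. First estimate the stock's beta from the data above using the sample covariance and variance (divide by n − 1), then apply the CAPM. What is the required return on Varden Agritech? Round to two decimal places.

5.09%

Mean R_i = (5.8 − 2.8 + 5.1 + 2.1 + 6.6) / 5 = 3.3600%
Mean R_m = (4.4 + 2.6 + 0.6 + 1.1 + 10.1) / 5 = 3.7600%
Σ(R_i − R̄_i)(R_m − R̄_m) = 27.1020  ⇒  Cov = 27.1020 / 4 = 6.7755
Σ(R_m − R̄_m)² = 59.0120  ⇒  Var(R_m) = 59.0120 / 4 = 14.7530
β = Cov / Var(R_m) = 6.7755 / 14.7530 = 0.4593
E(R) = R_f + β × MRP = 2.7% + 0.4593 × 5.2% = 5.09%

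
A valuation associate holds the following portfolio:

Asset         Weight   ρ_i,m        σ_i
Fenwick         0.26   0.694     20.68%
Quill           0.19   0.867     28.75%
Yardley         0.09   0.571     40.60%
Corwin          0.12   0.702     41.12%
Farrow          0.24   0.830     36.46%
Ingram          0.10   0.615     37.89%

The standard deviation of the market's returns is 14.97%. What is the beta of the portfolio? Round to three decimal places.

β_Fenwick = 0.694 × 20.68% / 14.97% = 0.9587
β_Quill = 0.867 × 28.75% / 14.97% = 1.6651
β_Yardley = 0.571 × 40.60% / 14.97% = 1.5486
β_Corwin = 0.702 × 41.12% / 14.97% = 1.9283
β_Farrow = 0.830 × 36.46% / 14.97% = 2.0215
β_Ingram = 0.615 × 37.89% / 14.97% = 1.5566
β_P = Σ w_i β_i = 0.26×0.9587 + 0.19×1.6651 + 0.09×1.5486 + 0.12×1.9283 + 0.24×2.0215 + 0.10×1.5566 = 1.5772

1.577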